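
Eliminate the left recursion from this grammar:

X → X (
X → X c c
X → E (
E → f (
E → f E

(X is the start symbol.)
X → E ( X'
X' → ( X'
X' → c c X'
X' → ε
E → f (
E → f E

X is directly left-recursive. The standard transformation for
  A → A α₁ | ... | A α_m | β₁ | ... | β_n
is
  A  → β₁ A' | ... | β_n A'
  A' → α₁ A' | ... | α_m A' | ε

X → E ( becomes X → E ( X'
X → X ( becomes X' → ( X'
X → X c c becomes X' → c c X'
Add X' → ε

Productions for other non-terminals are unchanged:
  E → f (
  E → f E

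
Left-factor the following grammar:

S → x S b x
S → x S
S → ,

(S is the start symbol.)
Left-factoring transforms A → αβ₁ | αβ₂ into A → αA' and A' → β₁ | β₂
(α is the longest common prefix among the alternatives). Repeat until
no nonterminal has two alternatives with a common prefix.

Round 1: S has alternatives sharing prefix 'x S'. Introduce S': S → x S S'
  Add: S' → b x
  Add: S' → ε

No remaining common prefixes — done.

Resulting grammar:
S → x S S'
S' → b x
S' → ε
S → ,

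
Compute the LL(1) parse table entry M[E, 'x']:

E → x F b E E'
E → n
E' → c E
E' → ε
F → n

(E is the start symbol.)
To find M[E, 'x'], we find productions for E where 'x' is in the predict set (PREDICT(N → α) = (FIRST(α) \ {ε}) ∪ (FOLLOW(N) if α ⇒* ε)).

E → x F b E E': PREDICT = { 'x' }
  'x' is in predict set, so this production goes in M[E, 'x']
E → n: PREDICT = { 'n' }

M[E, 'x'] = E → x F b E E'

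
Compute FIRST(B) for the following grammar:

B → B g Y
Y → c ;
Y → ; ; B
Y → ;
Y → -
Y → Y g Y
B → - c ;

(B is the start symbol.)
To compute FIRST(B), examine every production with B on the left-hand side, reading each right-hand side left to right until a non-nullable symbol is reached.

From B → B g Y:
  - B is the symbol being defined: contributes nothing new
    B is not nullable, so stop
From B → - c ;:
  - '-' is a terminal: add '-' and stop

Collecting: FIRST(B) = { '-' }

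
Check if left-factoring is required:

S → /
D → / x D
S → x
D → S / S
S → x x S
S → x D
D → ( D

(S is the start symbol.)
Left-factoring is needed when two productions for the same non-terminal
share a common prefix on the right-hand side.

Productions for S:
  S → /
  S → x
  S → x x S
  S → x D
Productions for D:
  D → / x D
  D → S / S
  D → ( D

Found common prefix 'x' in productions for S

Answer: Yes, S has productions with common prefix 'x'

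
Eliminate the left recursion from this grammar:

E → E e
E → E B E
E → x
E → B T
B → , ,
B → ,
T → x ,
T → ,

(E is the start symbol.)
E → x E'
E → B T E'
E' → e E'
E' → B E E'
E' → ε
B → , ,
B → ,
T → x ,
T → ,

E is directly left-recursive. The standard transformation for
  A → A α₁ | ... | A α_m | β₁ | ... | β_n
is
  A  → β₁ A' | ... | β_n A'
  A' → α₁ A' | ... | α_m A' | ε

E → x becomes E → x E'
E → B T becomes E → B T E'
E → E e becomes E' → e E'
E → E B E becomes E' → B E E'
Add E' → ε

Productions for other non-terminals are unchanged:
  B → , ,
  B → ,
  T → x ,
  T → ,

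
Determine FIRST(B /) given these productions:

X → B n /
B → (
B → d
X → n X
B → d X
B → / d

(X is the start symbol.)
{ '(', '/', 'd' }

FIRST sets of the non-terminals involved (from the grammar, by fixed-point iteration):
  FIRST(B) = { '(', '/', 'd' }

To compute FIRST(B /), process the symbols left to right:
Symbol B is a non-terminal. Add FIRST(B) \ {ε} = { '(', '/', 'd' }
B is not nullable (ε ∉ FIRST(B)), so stop here.
FIRST(B /) = { '(', '/', 'd' }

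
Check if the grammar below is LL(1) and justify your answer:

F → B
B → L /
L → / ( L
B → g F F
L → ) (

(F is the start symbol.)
Relevant sets:
  FIRST(L) = { ')', '/' }

For B:
  PREDICT(B → L '/') = { ')', '/' }
  PREDICT(B → g F F) = { 'g' }
For L:
  PREDICT(L → '/' '(' L) = { '/' }
  PREDICT(L → ')' '(') = { ')' }
F has a single production, so nothing to check there.

All predict sets are disjoint. The grammar IS LL(1).

Answer: Yes, the grammar is LL(1).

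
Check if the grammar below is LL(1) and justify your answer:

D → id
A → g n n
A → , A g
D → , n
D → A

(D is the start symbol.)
A grammar is LL(1) if for each non-terminal N with multiple productions, the predict sets of those productions are pairwise disjoint, where PREDICT(N → α) = (FIRST(α) \ {ε}) ∪ (FOLLOW(N) if α ⇒* ε).

Relevant sets:
  FIRST(A) = { ',', 'g' }

For D:
  PREDICT(D → id) = { 'id' }
  PREDICT(D → ',' n) = { ',' }
  PREDICT(D → A) = { ',', 'g' }
For A:
  PREDICT(A → g n n) = { 'g' }
  PREDICT(A → ',' A g) = { ',' }

Conflict found: Predict set conflict for D: { ',' }
The grammar is NOT LL(1).

Answer: No. Predict set conflict for D: { ',' }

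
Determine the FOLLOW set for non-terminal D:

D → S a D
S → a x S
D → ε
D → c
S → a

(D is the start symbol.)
To compute FOLLOW(D), find every occurrence of D on a right-hand side N → α D β: add FIRST(β) \ {ε}, and if β is empty or nullable also add FOLLOW(N). Iterate to a fixed point.

D is the start symbol, so $ ∈ FOLLOW(D).
In D → S a D: D is at the end; this adds FOLLOW(D) to itself — nothing new

Taking the union: FOLLOW(D) = { $ }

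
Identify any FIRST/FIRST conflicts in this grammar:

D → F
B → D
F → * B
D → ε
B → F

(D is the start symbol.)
Yes. B → D / B → F on { '*' }

A FIRST/FIRST conflict occurs when two productions N → α and N → β for the same non-terminal have FIRST(α) ∩ FIRST(β) ≠ ∅ (with ε ∈ FIRST of a nullable right-hand side, so two nullable alternatives also conflict).

FIRST sets of the non-terminals at (or reachable through a nullable prefix from) the front of some alternative:
  FIRST(F) = { '*' }
  FIRST(D) = { '*', ε }

Productions for D:
  D → F: FIRST = { '*' }
  D → ε: FIRST = { ε }
Productions for B:
  B → D: FIRST = { '*', ε }
  B → F: FIRST = { '*' }
F has only one production, so no FIRST/FIRST conflict is possible there.

Conflict for B: B → D and B → F
  Overlap: { '*' }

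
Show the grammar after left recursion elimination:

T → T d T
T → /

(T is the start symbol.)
T is directly left-recursive. The standard transformation for
  A → A α₁ | ... | A α_m | β₁ | ... | β_n
is
  A  → β₁ A' | ... | β_n A'
  A' → α₁ A' | ... | α_m A' | ε

T → / becomes T → / T'
T → T d T becomes T' → d T T'
Add T' → ε

Resulting grammar:
T → / T'
T' → d T T'
T' → ε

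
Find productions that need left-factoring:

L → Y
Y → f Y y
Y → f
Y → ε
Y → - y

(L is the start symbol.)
Yes, Y has productions with common prefix 'f'

Left-factoring is needed when two productions for the same non-terminal
share a common prefix on the right-hand side.

Productions for Y:
  Y → f Y y
  Y → f
  Y → ε
  Y → - y

Found common prefix 'f' in productions for Y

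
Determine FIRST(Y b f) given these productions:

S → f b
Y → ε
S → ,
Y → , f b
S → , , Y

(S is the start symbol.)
{ ',', 'b' }

FIRST sets of the non-terminals involved (from the grammar, by fixed-point iteration):
  FIRST(Y) = { ',', ε }

To compute FIRST(Y b f), process the symbols left to right:
Symbol Y is a non-terminal. Add FIRST(Y) \ {ε} = { ',' }
Y is nullable (ε ∈ FIRST(Y)), continue to the next symbol.
Symbol b is a terminal. Add 'b' and stop.
FIRST(Y b f) = { ',', 'b' }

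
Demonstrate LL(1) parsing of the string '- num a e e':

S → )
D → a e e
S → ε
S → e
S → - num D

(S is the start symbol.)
LL(1) parsing maintains a stack (initially the start symbol over $) and the input. At each step: if the stack top is a terminal, match it against the current input token; if it is a non-terminal N, replace it with the RHS of M[N, lookahead] (the unique production whose predict set contains the lookahead).

Stack is shown with the top on the left.

Stack      Input          Action
--------------------------------
S $        - num a e e $  output S → - num D
- num D $  - num a e e $  match '-'
num D $    num a e e $    match 'num'
D $        a e e $        output D → a e e
a e e $    a e e $        match 'a'
e e $      e e $          match 'e'
e $        e $            match 'e'
$          $              accept

The string is accepted.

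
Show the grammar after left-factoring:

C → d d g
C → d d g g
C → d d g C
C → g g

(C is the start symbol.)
Left-factoring transforms A → αβ₁ | αβ₂ into A → αA' and A' → β₁ | β₂
(α is the longest common prefix among the alternatives). Repeat until
no nonterminal has two alternatives with a common prefix.

Round 1: C has alternatives sharing prefix 'd d g'. Introduce C': C → d d g C'
  Add: C' → ε
  Add: C' → g
  Add: C' → C

No remaining common prefixes — done.

Resulting grammar:
C → d d g C'
C' → ε
C' → g
C' → C
C → g g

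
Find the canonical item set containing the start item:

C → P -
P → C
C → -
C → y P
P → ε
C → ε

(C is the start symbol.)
{ [C → . -], [C → . P -], [C → . y P], [C → .], [C' → . C], [P → . C], [P → .] }

First, augment the grammar with C' → C
I₀ = CLOSURE({ [C' → . C] }):
  [C' → . C] has the dot before C: add [C → . P -], [C → . -], [C → . y P], [C → .]
  [C → . P -] has the dot before P: add [P → . C], [P → .]
No further items can be added.

I₀ = { [C → . -], [C → . P -], [C → . y P], [C → .], [C' → . C], [P → . C], [P → .] }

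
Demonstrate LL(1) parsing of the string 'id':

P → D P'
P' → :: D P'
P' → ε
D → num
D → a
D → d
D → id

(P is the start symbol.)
Stack is shown with the top on the left.

Stack    Input  Action
----------------------
P $      id $   output P → D P'
D P' $   id $   output D → id
id P' $  id $   match 'id'
P' $     $      output P' → ε
$        $      accept

The string is accepted.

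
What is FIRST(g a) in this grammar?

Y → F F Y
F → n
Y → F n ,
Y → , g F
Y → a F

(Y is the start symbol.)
To compute FIRST(g a), process the symbols left to right:
Symbol g is a terminal. Add 'g' and stop.
FIRST(g a) = { 'g' }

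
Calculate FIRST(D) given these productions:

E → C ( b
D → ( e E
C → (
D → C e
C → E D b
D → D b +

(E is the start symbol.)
To compute FIRST(D), examine every production with D on the left-hand side, reading each right-hand side left to right until a non-nullable symbol is reached.

FIRST sets of the other non-terminals involved (by the same procedure, iterated to a fixed point):
  FIRST(C) = { '(' }

From D → ( e E:
  - '(' is a terminal: add '(' and stop
From D → C e:
  - C is a non-terminal: add FIRST(C) \ {ε} = { '(' }
    C is not nullable, so stop
From D → D b +:
  - D is the symbol being defined: contributes nothing new
    D is not nullable, so stop

Collecting: FIRST(D) = { '(' }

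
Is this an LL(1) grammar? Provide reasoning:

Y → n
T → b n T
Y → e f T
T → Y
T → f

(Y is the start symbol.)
Yes, the grammar is LL(1).

Relevant sets:
  FIRST(Y) = { 'e', 'n' }

For Y:
  PREDICT(Y → n) = { 'n' }
  PREDICT(Y → e f T) = { 'e' }
For T:
  PREDICT(T → b n T) = { 'b' }
  PREDICT(T → Y) = { 'e', 'n' }
  PREDICT(T → f) = { 'f' }

All predict sets are disjoint. The grammar IS LL(1).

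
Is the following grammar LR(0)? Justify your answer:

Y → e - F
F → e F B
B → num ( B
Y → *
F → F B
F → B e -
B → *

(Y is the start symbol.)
No. Shift-reduce conflict between [Y → e - F .] and [B → . *]

Augment with Y' → Y and build the canonical LR(0) collection (I0 = CLOSURE({[Y' → . Y]}), then GOTO on every symbol after a dot until no new states appear). It has 17 states:
  I0: { [Y → . *], [Y → . e - F], [Y' → . Y] }  — shift
  I1: { [Y → * .] }  — reduce
  I2: { [Y' → Y .] }  — accept
  I3: { [Y → e . - F] }  — shift
  I4: { [B → . *], [B → . num ( B], [F → . B e -], [F → . F B], [F → . e F B], [Y → e - . F] }  — shift
  I5: { [B → * .] }  — reduce
  I6: { [F → B . e -] }  — shift
  I7: { [B → . *], [B → . num ( B], [F → F . B], [Y → e - F .] }  — shift, reduce
  I8: { [B → . *], [B → . num ( B], [F → . B e -], [F → . F B], [F → . e F B], [F → e . F B] }  — shift
  I9: { [B → num . ( B] }  — shift
  I10: { [B → . *], [B → . num ( B], [B → num ( . B] }  — shift
  I11: { [B → num ( B .] }  — reduce
  I12: { [B → . *], [B → . num ( B], [F → F . B], [F → e F . B] }  — shift
  I13: { [F → F B .], [F → e F B .] }  — 2 reduces
  I14: { [F → F B .] }  — reduce
  I15: { [F → B e . -] }  — shift
  I16: { [F → B e - .] }  — reduce

Conflict in state I7:
  Shift-reduce conflict between [Y → e - F .] and [B → . *]
So the grammar is NOT LR(0).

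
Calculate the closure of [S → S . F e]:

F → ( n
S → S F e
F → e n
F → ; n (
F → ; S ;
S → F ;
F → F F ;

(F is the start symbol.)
To compute CLOSURE, for each item [A → α.Bβ] where B is a non-terminal, add [B → .γ] for all productions B → γ; repeat for the newly added items until nothing changes.

Start with: [S → S . F e]
  [S → S . F e] has the dot before F: add [F → . ( n], [F → . e n], [F → . ; n (], [F → . ; S ;], [F → . F F ;]
No further items can be added.

CLOSURE = { [F → . ( n], [F → . ; S ;], [F → . ; n (], [F → . F F ;], [F → . e n], [S → S . F e] }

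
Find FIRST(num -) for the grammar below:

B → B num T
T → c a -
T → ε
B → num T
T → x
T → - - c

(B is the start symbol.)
To compute FIRST(num -), process the symbols left to right:
Symbol num is a terminal. Add 'num' and stop.
FIRST(num -) = { 'num' }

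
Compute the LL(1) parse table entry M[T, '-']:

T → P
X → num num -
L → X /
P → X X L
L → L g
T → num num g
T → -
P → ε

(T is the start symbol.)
To find M[T, '-'], we find productions for T where '-' is in the predict set (PREDICT(N → α) = (FIRST(α) \ {ε}) ∪ (FOLLOW(N) if α ⇒* ε)).

Relevant sets:
  FIRST(P) = { 'num', ε }
  FOLLOW(T) = { $ }

T → P: PREDICT = { $, 'num' }
T → num num g: PREDICT = { 'num' }
T → -: PREDICT = { '-' }
  '-' is in predict set, so this production goes in M[T, '-']

M[T, '-'] = T → -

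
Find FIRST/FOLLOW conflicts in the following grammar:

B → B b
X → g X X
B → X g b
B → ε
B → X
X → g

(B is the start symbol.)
Yes. B → B b with FOLLOW(B) on { 'b' }

Nullable non-terminals: B.
FIRST sets used below: FIRST(B) = { 'b', 'g', ε }, FIRST(X) = { 'g' }

B: nullable alternative(s) B → ε; FOLLOW(B) = { $, 'b' }
  B → B b: FIRST \ {ε} = { 'b', 'g' } — overlaps FOLLOW(B) on { 'b' }: CONFLICT
  B → X g b: FIRST \ {ε} = { 'g' } — disjoint from FOLLOW(B)
  B → ε: FIRST \ {ε} = { } — this is the only nullable alternative, skip
  B → X: FIRST \ {ε} = { 'g' } — disjoint from FOLLOW(B)

X has no nullable alternative, so no FIRST/FOLLOW check is needed there.

So the grammar has 1 FIRST/FOLLOW conflict (marked CONFLICT above).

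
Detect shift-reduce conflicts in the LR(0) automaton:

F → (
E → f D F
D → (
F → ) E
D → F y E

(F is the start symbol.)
A shift-reduce conflict occurs when an LR(0) state has both:
  - a complete (reduce) item [A → α .] (dot at the end), and
  - a shift item [B → β . c γ] (dot before a terminal).

Augment with F' → F and build the canonical LR(0) collection (I0 = CLOSURE({[F' → . F]}), then GOTO on every symbol after a dot until no new states appear). It has 12 states:
  I0: { [F → . (], [F → . ) E], [F' → . F] }  — shift
  I1: { [F → ( .] }  — reduce
  I2: { [E → . f D F], [F → ) . E] }  — shift
  I3: { [F' → F .] }  — accept
  I4: { [F → ) E .] }  — reduce
  I5: { [D → . (], [D → . F y E], [E → f . D F], [F → . (], [F → . ) E] }  — shift
  I6: { [D → ( .], [F → ( .] }  — 2 reduces
  I7: { [E → f D . F], [F → . (], [F → . ) E] }  — shift
  I8: { [D → F . y E] }  — shift
  I9: { [D → F y . E], [E → . f D F] }  — shift
  I10: { [D → F y E .] }  — reduce
  I11: { [E → f D F .] }  — reduce

No state contains both a complete item and a shift item.

Answer: No shift-reduce conflicts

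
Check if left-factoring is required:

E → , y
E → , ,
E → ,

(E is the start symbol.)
Left-factoring is needed when two productions for the same non-terminal
share a common prefix on the right-hand side.

Productions for E:
  E → , y
  E → , ,
  E → ,

Found common prefix ',' in productions for E

Answer: Yes, E has productions with common prefix ','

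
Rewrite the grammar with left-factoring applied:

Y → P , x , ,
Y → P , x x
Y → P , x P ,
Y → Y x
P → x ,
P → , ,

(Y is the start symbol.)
Y → P , x Y'
Y' → , ,
Y' → x
Y' → P ,
Y → Y x
P → x ,
P → , ,

Left-factoring transforms A → αβ₁ | αβ₂ into A → αA' and A' → β₁ | β₂
(α is the longest common prefix among the alternatives). Repeat until
no nonterminal has two alternatives with a common prefix.

Round 1: Y has alternatives sharing prefix 'P , x'. Introduce Y': Y → P , x Y'
  Add: Y' → , ,
  Add: Y' → x
  Add: Y' → P ,

No remaining common prefixes — done.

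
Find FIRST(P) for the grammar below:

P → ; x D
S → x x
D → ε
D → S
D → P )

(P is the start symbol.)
To compute FIRST(P), examine every production with P on the left-hand side, reading each right-hand side left to right until a non-nullable symbol is reached.

From P → ; x D:
  - ';' is a terminal: add ';' and stop

Collecting: FIRST(P) = { ';' }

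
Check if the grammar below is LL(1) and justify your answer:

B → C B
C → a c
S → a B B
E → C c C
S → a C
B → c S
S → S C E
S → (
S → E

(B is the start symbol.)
No. Predict set conflict for S: { 'a' }

A grammar is LL(1) if for each non-terminal N with multiple productions, the predict sets of those productions are pairwise disjoint, where PREDICT(N → α) = (FIRST(α) \ {ε}) ∪ (FOLLOW(N) if α ⇒* ε).

Relevant sets:
  FIRST(C) = { 'a' }
  FIRST(S) = { '(', 'a' }
  FIRST(E) = { 'a' }

For B:
  PREDICT(B → C B) = { 'a' }
  PREDICT(B → c S) = { 'c' }
For S:
  PREDICT(S → a B B) = { 'a' }
  PREDICT(S → a C) = { 'a' }
  PREDICT(S → S C E) = { '(', 'a' }
  PREDICT(S → '(') = { '(' }
  PREDICT(S → E) = { 'a' }
C, E have a single production, so nothing to check there.

Conflict found: Predict set conflict for S: { 'a' }
The grammar is NOT LL(1).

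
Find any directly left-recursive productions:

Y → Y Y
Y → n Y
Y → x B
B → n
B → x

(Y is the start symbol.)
Direct left recursion occurs when N → N α for some non-terminal N (the right-hand side begins with the left-hand side itself).

Y → Y Y: LEFT RECURSIVE (starts with Y)
Y → n Y: starts with n
Y → x B: starts with x
B → n: starts with n
B → x: starts with x

The grammar has direct left recursion on: Y.

Answer: Yes, Y is left-recursive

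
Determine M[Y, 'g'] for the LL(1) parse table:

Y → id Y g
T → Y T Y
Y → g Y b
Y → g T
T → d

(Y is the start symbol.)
To find M[Y, 'g'], we find productions for Y where 'g' is in the predict set (PREDICT(N → α) = (FIRST(α) \ {ε}) ∪ (FOLLOW(N) if α ⇒* ε)).

Y → id Y g: PREDICT = { 'id' }
Y → g Y b: PREDICT = { 'g' }
  'g' is in predict set, so this production goes in M[Y, 'g']
Y → g T: PREDICT = { 'g' }
  'g' is in predict set, so this production goes in M[Y, 'g']

M[Y, 'g'] = Y → g Y b, Y → g T  (a multiply-defined cell — the grammar is not LL(1))

Answer: Y → g Y b, Y → g T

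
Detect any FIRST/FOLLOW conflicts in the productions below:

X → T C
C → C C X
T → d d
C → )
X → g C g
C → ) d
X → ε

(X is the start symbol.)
Yes. X → T C with FOLLOW(X) on { 'd' }; X → g C g with FOLLOW(X) on { 'g' }

A FIRST/FOLLOW conflict occurs when a non-terminal N has a nullable alternative N → β (β ⇒* ε) and another alternative N → α with FIRST(α) ∩ FOLLOW(N) ≠ ∅: on such a lookahead the parser cannot decide between expanding α and letting N vanish via β.

Nullable non-terminals: X.
FIRST sets used below: FIRST(T) = { 'd' }

X: nullable alternative(s) X → ε; FOLLOW(X) = { $, ')', 'd', 'g' }
  X → T C: FIRST \ {ε} = { 'd' } — overlaps FOLLOW(X) on { 'd' }: CONFLICT
  X → g C g: FIRST \ {ε} = { 'g' } — overlaps FOLLOW(X) on { 'g' }: CONFLICT
  X → ε: FIRST \ {ε} = { } — this is the only nullable alternative, skip

C, T have no nullable alternative, so no FIRST/FOLLOW check is needed there.

So the grammar has 2 FIRST/FOLLOW conflicts (marked CONFLICT above).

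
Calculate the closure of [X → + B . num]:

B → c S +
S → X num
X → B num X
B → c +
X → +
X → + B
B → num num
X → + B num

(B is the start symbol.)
{ [X → + B . num] }

To compute CLOSURE, for each item [A → α.Bβ] where B is a non-terminal, add [B → .γ] for all productions B → γ; repeat for the newly added items until nothing changes.

Start with: [X → + B . num]
The dot precedes the terminal num, so nothing is added.

CLOSURE = { [X → + B . num] }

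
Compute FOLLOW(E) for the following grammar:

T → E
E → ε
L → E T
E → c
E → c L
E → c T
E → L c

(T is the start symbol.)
{ $, 'c' }

To compute FOLLOW(E), find every occurrence of E on a right-hand side N → α E β: add FIRST(β) \ {ε}, and if β is empty or nullable also add FOLLOW(N). Iterate to a fixed point.

In T → E: E is at the end, add FOLLOW(T)
In L → E T: E is followed by T, add FIRST(T) \ {ε} = { 'c' }
  T is nullable, so also add FOLLOW(L)

The FOLLOW sets referred to above (computed the same way, to a fixed point):
  FOLLOW(T) = { $, 'c' }
  FOLLOW(L) = { $, 'c' }

Taking the union: FOLLOW(E) = { $, 'c' }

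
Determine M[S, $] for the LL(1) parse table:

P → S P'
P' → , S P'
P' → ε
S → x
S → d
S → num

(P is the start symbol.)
Empty (error entry)

To find M[S, $], we find productions for S where $ is in the predict set (PREDICT(N → α) = (FIRST(α) \ {ε}) ∪ (FOLLOW(N) if α ⇒* ε)).

S → x: PREDICT = { 'x' }
S → d: PREDICT = { 'd' }
S → num: PREDICT = { 'num' }

M[S, $] is empty (no production applies)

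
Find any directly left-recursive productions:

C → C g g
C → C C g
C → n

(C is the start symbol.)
Yes, C is left-recursive

Direct left recursion occurs when N → N α for some non-terminal N (the right-hand side begins with the left-hand side itself).

C → C g g: LEFT RECURSIVE (starts with C)
C → C C g: LEFT RECURSIVE (starts with C)
C → n: starts with n

The grammar has direct left recursion on: C.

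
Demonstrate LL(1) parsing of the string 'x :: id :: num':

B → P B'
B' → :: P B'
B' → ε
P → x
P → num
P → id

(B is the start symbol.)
LL(1) parsing maintains a stack (initially the start symbol over $) and the input. At each step: if the stack top is a terminal, match it against the current input token; if it is a non-terminal N, replace it with the RHS of M[N, lookahead] (the unique production whose predict set contains the lookahead).

Stack is shown with the top on the left.

Stack      Input             Action
-----------------------------------
B $        x :: id :: num $  output B → P B'
P B' $     x :: id :: num $  output P → x
x B' $     x :: id :: num $  match 'x'
B' $       :: id :: num $    output B' → :: P B'
:: P B' $  :: id :: num $    match '::'
P B' $     id :: num $       output P → id
id B' $    id :: num $       match 'id'
B' $       :: num $          output B' → :: P B'
:: P B' $  :: num $          match '::'
P B' $     num $             output P → num
num B' $   num $             match 'num'
B' $       $                 output B' → ε
$          $                 accept

The string is accepted.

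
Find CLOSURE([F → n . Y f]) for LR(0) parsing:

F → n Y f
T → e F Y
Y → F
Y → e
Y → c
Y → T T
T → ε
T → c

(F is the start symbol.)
{ [F → . n Y f], [F → n . Y f], [T → . c], [T → . e F Y], [T → .], [Y → . F], [Y → . T T], [Y → . c], [Y → . e] }

Start with: [F → n . Y f]
  [F → n . Y f] has the dot before Y: add [Y → . F], [Y → . e], [Y → . c], [Y → . T T]
  [Y → . F] has the dot before F: add [F → . n Y f]
  [Y → . T T] has the dot before T: add [T → . e F Y], [T → .], [T → . c]
No further items can be added.

CLOSURE = { [F → . n Y f], [F → n . Y f], [T → . c], [T → . e F Y], [T → .], [Y → . F], [Y → . T T], [Y → . c], [Y → . e] }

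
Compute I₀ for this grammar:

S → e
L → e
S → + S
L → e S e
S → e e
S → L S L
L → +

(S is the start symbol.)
First, augment the grammar with S' → S
I₀ = CLOSURE({ [S' → . S] }):
  [S' → . S] has the dot before S: add [S → . e], [S → . + S], [S → . e e], [S → . L S L]
  [S → . L S L] has the dot before L: add [L → . e], [L → . e S e], [L → . +]
No further items can be added.

I₀ = { [L → . +], [L → . e S e], [L → . e], [S → . + S], [S → . L S L], [S → . e e], [S → . e], [S' → . S] }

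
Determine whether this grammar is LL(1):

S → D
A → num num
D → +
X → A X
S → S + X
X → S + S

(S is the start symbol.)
No. Predict set conflict for S: { '+' }

Relevant sets:
  FIRST(D) = { '+' }
  FIRST(S) = { '+' }
  FIRST(A) = { 'num' }

For S:
  PREDICT(S → D) = { '+' }
  PREDICT(S → S '+' X) = { '+' }
For X:
  PREDICT(X → A X) = { 'num' }
  PREDICT(X → S '+' S) = { '+' }
A, D have a single production, so nothing to check there.

Conflict found: Predict set conflict for S: { '+' }
The grammar is NOT LL(1).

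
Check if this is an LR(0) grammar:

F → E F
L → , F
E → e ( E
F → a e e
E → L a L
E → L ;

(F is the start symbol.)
Augment with F' → F and build the canonical LR(0) collection (I0 = CLOSURE({[F' → . F]}), then GOTO on every symbol after a dot until no new states appear). It has 16 states:
  I0: { [E → . L ;], [E → . L a L], [E → . e ( E], [F → . E F], [F → . a e e], [F' → . F], [L → . , F] }  — shift
  I1: { [E → . L ;], [E → . L a L], [E → . e ( E], [F → . E F], [F → . a e e], [L → , . F], [L → . , F] }  — shift
  I2: { [E → . L ;], [E → . L a L], [E → . e ( E], [F → . E F], [F → . a e e], [F → E . F], [L → . , F] }  — shift
  I3: { [F' → F .] }  — accept
  I4: { [E → L . ;], [E → L . a L] }  — shift
  I5: { [F → a . e e] }  — shift
  I6: { [E → e . ( E] }  — shift
  I7: { [E → . L ;], [E → . L a L], [E → . e ( E], [E → e ( . E], [L → . , F] }  — shift
  I8: { [E → e ( E .] }  — reduce
  I9: { [F → a e . e] }  — shift
  I10: { [F → a e e .] }  — reduce
  I11: { [E → L ; .] }  — reduce
  I12: { [E → L a . L], [L → . , F] }  — shift
  I13: { [E → L a L .] }  — reduce
  I14: { [F → E F .] }  — reduce
  I15: { [L → , F .] }  — reduce

Every state is either a pure shift/goto state or contains exactly one complete item and nothing to shift — no conflicts. The grammar is LR(0).

Answer: Yes, the grammar is LR(0)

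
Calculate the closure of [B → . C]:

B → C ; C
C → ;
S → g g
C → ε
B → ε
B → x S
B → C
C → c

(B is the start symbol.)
{ [B → . C], [C → . ;], [C → . c], [C → .] }

Start with: [B → . C]
  [B → . C] has the dot before C: add [C → . ;], [C → .], [C → . c]
No further items can be added.

CLOSURE = { [B → . C], [C → . ;], [C → . c], [C → .] }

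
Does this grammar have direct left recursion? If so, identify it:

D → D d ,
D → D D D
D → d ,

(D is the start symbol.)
Direct left recursion occurs when N → N α for some non-terminal N (the right-hand side begins with the left-hand side itself).

D → D d ,: LEFT RECURSIVE (starts with D)
D → D D D: LEFT RECURSIVE (starts with D)
D → d ,: starts with d

The grammar has direct left recursion on: D.

Answer: Yes, D is left-recursive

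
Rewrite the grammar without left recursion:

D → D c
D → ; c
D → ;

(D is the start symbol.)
D → ; c D'
D → ; D'
D' → c D'
D' → ε

D is directly left-recursive. The standard transformation for
  A → A α₁ | ... | A α_m | β₁ | ... | β_n
is
  A  → β₁ A' | ... | β_n A'
  A' → α₁ A' | ... | α_m A' | ε

D → ; c becomes D → ; c D'
D → ; becomes D → ; D'
D → D c becomes D' → c D'
Add D' → ε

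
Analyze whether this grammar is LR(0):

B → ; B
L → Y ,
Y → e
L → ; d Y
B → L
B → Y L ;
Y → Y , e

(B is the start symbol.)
Augment with B' → B and build the canonical LR(0) collection (I0 = CLOSURE({[B' → . B]}), then GOTO on every symbol after a dot until no new states appear). It has 16 states:
  I0: { [B → . ; B], [B → . L], [B → . Y L ;], [B' → . B], [L → . ; d Y], [L → . Y ,], [Y → . Y , e], [Y → . e] }  — shift
  I1: { [B → . ; B], [B → . L], [B → . Y L ;], [B → ; . B], [L → . ; d Y], [L → . Y ,], [L → ; . d Y], [Y → . Y , e], [Y → . e] }  — shift
  I2: { [B' → B .] }  — accept
  I3: { [B → L .] }  — reduce
  I4: { [B → Y . L ;], [L → . ; d Y], [L → . Y ,], [L → Y . ,], [Y → . Y , e], [Y → . e], [Y → Y . , e] }  — shift
  I5: { [Y → e .] }  — reduce
  I6: { [L → Y , .], [Y → Y , . e] }  — shift, reduce
  I7: { [L → ; . d Y] }  — shift
  I8: { [B → Y L . ;] }  — shift
  I9: { [L → Y . ,], [Y → Y . , e] }  — shift
  I10: { [B → Y L ; .] }  — reduce
  I11: { [L → ; d . Y], [Y → . Y , e], [Y → . e] }  — shift
  I12: { [L → ; d Y .], [Y → Y . , e] }  — shift, reduce
  I13: { [Y → Y , . e] }  — shift
  I14: { [Y → Y , e .] }  — reduce
  I15: { [B → ; B .] }  — reduce

Conflict in state I6:
  Shift-reduce conflict between [L → Y , .] and [Y → Y , . e]
So the grammar is NOT LR(0).

Answer: No. Shift-reduce conflict between [L → Y , .] and [Y → Y , . e]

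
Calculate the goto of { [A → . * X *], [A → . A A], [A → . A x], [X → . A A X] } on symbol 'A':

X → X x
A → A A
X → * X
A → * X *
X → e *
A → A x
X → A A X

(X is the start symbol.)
{ [A → . * X *], [A → . A A], [A → . A x], [A → A . A], [A → A . x], [X → A . A X] }

GOTO(I, 'A') = CLOSURE({ [A → αX.β] : [A → α.Xβ] ∈ I, X = 'A' })

Items with dot before 'A', with the dot advanced:
  [A → . A A] → [A → A . A]
  [A → . A x] → [A → A . x]
  [X → . A A X] → [X → A . A X]
Closure of the advanced items:
  [A → A . A] has the dot before A: add [A → . A A], [A → . * X *], [A → . A x]

GOTO = { [A → . * X *], [A → . A A], [A → . A x], [A → A . A], [A → A . x], [X → A . A X] }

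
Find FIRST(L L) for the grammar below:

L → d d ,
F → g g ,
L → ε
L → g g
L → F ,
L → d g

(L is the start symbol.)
{ 'd', 'g', ε }

FIRST sets of the non-terminals involved (from the grammar, by fixed-point iteration):
  FIRST(L) = { 'd', 'g', ε }

To compute FIRST(L L), process the symbols left to right:
Symbol L is a non-terminal. Add FIRST(L) \ {ε} = { 'd', 'g' }
L is nullable (ε ∈ FIRST(L)), continue to the next symbol.
Symbol L is a non-terminal. Add FIRST(L) \ {ε} = { 'd', 'g' }
L is nullable (ε ∈ FIRST(L)), continue to the next symbol.
All symbols are nullable, so ε is in the result.
FIRST(L L) = { 'd', 'g', ε }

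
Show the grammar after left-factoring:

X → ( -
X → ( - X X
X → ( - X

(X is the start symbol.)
X → ( - X'
X' → ε
X' → X X''
X'' → X
X'' → ε

Left-factoring transforms A → αβ₁ | αβ₂ into A → αA' and A' → β₁ | β₂
(α is the longest common prefix among the alternatives). Repeat until
no nonterminal has two alternatives with a common prefix.

Round 1: X has alternatives sharing prefix '( -'. Introduce X': X → ( - X'
  Add: X' → ε
  Add: X' → X X
  Add: X' → X

Round 2: X' has alternatives sharing prefix 'X'. Introduce X'': X' → X X''
  Add: X'' → X
  Add: X'' → ε

No remaining common prefixes — done.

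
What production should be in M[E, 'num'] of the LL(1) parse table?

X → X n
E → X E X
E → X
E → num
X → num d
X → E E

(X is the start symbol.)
To find M[E, 'num'], we find productions for E where 'num' is in the predict set (PREDICT(N → α) = (FIRST(α) \ {ε}) ∪ (FOLLOW(N) if α ⇒* ε)).

Relevant sets:
  FIRST(X) = { 'num' }

E → X E X: PREDICT = { 'num' }
  'num' is in predict set, so this production goes in M[E, 'num']
E → X: PREDICT = { 'num' }
  'num' is in predict set, so this production goes in M[E, 'num']
E → num: PREDICT = { 'num' }
  'num' is in predict set, so this production goes in M[E, 'num']

M[E, 'num'] = E → X E X, E → X, E → num  (a multiply-defined cell — the grammar is not LL(1))

Answer: E → X E X, E → X, E → num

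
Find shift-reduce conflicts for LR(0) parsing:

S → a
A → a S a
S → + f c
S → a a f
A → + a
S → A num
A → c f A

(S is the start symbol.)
Yes — I4: [S → a .] vs [A → . + a]; I13: [S → a .] vs [A → . + a]

Augment with S' → S and build the canonical LR(0) collection (I0 = CLOSURE({[S' → . S]}), then GOTO on every symbol after a dot until no new states appear). It has 18 states:
  I0: { [A → . + a], [A → . a S a], [A → . c f A], [S → . + f c], [S → . A num], [S → . a a f], [S → . a], [S' → . S] }  — shift
  I1: { [A → + . a], [S → + . f c] }  — shift
  I2: { [S → A . num] }  — shift
  I3: { [S' → S .] }  — accept
  I4: { [A → . + a], [A → . a S a], [A → . c f A], [A → a . S a], [S → . + f c], [S → . A num], [S → . a a f], [S → . a], [S → a . a f], [S → a .] }  — shift, reduce
  I5: { [A → c . f A] }  — shift
  I6: { [A → . + a], [A → . a S a], [A → . c f A], [A → c f . A] }  — shift
  I7: { [A → + . a] }  — shift
  I8: { [A → c f A .] }  — reduce
  I9: { [A → . + a], [A → . a S a], [A → . c f A], [A → a . S a], [S → . + f c], [S → . A num], [S → . a a f], [S → . a] }  — shift
  I10: { [A → a S . a] }  — shift
  I11: { [A → a S a .] }  — reduce
  I12: { [A → + a .] }  — reduce
  I13: { [A → . + a], [A → . a S a], [A → . c f A], [A → a . S a], [S → . + f c], [S → . A num], [S → . a a f], [S → . a], [S → a . a f], [S → a .], [S → a a . f] }  — shift, reduce
  I14: { [S → a a f .] }  — reduce
  I15: { [S → A num .] }  — reduce
  I16: { [S → + f . c] }  — shift
  I17: { [S → + f c .] }  — reduce

I4 contains reduce item [S → a .] and shift items [A → . + a], [A → . a S a], [A → . c f A], [S → . + f c], [S → . a], [S → . a a f], [S → a . a f] — shift-reduce conflict.
I13 contains reduce item [S → a .] and shift items [A → . + a], [A → . a S a], [A → . c f A], [S → . + f c], [S → . a], [S → . a a f], [S → a . a f], [S → a a . f] — shift-reduce conflict.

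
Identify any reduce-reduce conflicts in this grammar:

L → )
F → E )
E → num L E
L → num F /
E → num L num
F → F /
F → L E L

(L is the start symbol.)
Yes — I16: [F → F / .] vs [L → num F / .]

A reduce-reduce conflict occurs when an LR(0) state has two complete items [A → α .] and [B → β .] — both call for a reduction, and with no lookahead the parser cannot choose between them.

Augment with L' → L and build the canonical LR(0) collection (I0 = CLOSURE({[L' → . L]}), then GOTO on every symbol after a dot until no new states appear). It has 18 states:
  I0: { [L → . )], [L → . num F /], [L' → . L] }  — shift
  I1: { [L → ) .] }  — reduce
  I2: { [L' → L .] }  — accept
  I3: { [E → . num L E], [E → . num L num], [F → . E )], [F → . F /], [F → . L E L], [L → . )], [L → . num F /], [L → num . F /] }  — shift
  I4: { [F → E . )] }  — shift
  I5: { [F → F . /], [L → num F . /] }  — shift
  I6: { [E → . num L E], [E → . num L num], [F → L . E L] }  — shift
  I7: { [E → . num L E], [E → . num L num], [E → num . L E], [E → num . L num], [F → . E )], [F → . F /], [F → . L E L], [L → . )], [L → . num F /], [L → num . F /] }  — shift
  I8: { [E → . num L E], [E → . num L num], [E → num L . E], [E → num L . num], [F → L . E L] }  — shift
  I9: { [E → num L E .], [F → L E . L], [L → . )], [L → . num F /] }  — shift, reduce
  I10: { [E → num . L E], [E → num . L num], [E → num L num .], [L → . )], [L → . num F /] }  — shift, reduce
  I11: { [E → . num L E], [E → . num L num], [E → num L . E], [E → num L . num] }  — shift
  I12: { [E → num L E .] }  — reduce
  I13: { [F → L E L .] }  — reduce
  I14: { [F → L E . L], [L → . )], [L → . num F /] }  — shift
  I15: { [E → num . L E], [E → num . L num], [L → . )], [L → . num F /] }  — shift
  I16: { [F → F / .], [L → num F / .] }  — 2 reduces
  I17: { [F → E ) .] }  — reduce

I16 contains complete items [F → F / .], [L → num F / .] — reduce-reduce conflict.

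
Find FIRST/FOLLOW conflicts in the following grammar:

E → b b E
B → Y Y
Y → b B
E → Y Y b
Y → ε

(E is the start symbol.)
Yes. Y → b B with FOLLOW(Y) on { 'b' }

A FIRST/FOLLOW conflict occurs when a non-terminal N has a nullable alternative N → β (β ⇒* ε) and another alternative N → α with FIRST(α) ∩ FOLLOW(N) ≠ ∅: on such a lookahead the parser cannot decide between expanding α and letting N vanish via β.

Nullable non-terminals: B, Y.
B has a nullable alternative but only one production, so nothing to check.

Y: nullable alternative(s) Y → ε; FOLLOW(Y) = { 'b' }
  Y → b B: FIRST \ {ε} = { 'b' } — overlaps FOLLOW(Y) on { 'b' }: CONFLICT
  Y → ε: FIRST \ {ε} = { } — this is the only nullable alternative, skip

E has no nullable alternative, so no FIRST/FOLLOW check is needed there.

So the grammar has 1 FIRST/FOLLOW conflict (marked CONFLICT above).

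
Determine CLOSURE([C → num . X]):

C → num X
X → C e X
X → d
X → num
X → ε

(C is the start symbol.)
{ [C → . num X], [C → num . X], [X → . C e X], [X → . d], [X → . num], [X → .] }

Start with: [C → num . X]
  [C → num . X] has the dot before X: add [X → . C e X], [X → . d], [X → . num], [X → .]
  [X → . C e X] has the dot before C: add [C → . num X]
No further items can be added.

CLOSURE = { [C → . num X], [C → num . X], [X → . C e X], [X → . d], [X → . num], [X → .] }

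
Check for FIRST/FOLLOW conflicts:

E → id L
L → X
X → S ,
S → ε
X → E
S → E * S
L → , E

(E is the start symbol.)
No FIRST/FOLLOW conflicts.

A FIRST/FOLLOW conflict occurs when a non-terminal N has a nullable alternative N → β (β ⇒* ε) and another alternative N → α with FIRST(α) ∩ FOLLOW(N) ≠ ∅: on such a lookahead the parser cannot decide between expanding α and letting N vanish via β.

Nullable non-terminals: S.
FIRST sets used below: FIRST(E) = { 'id' }

S: nullable alternative(s) S → ε; FOLLOW(S) = { ',' }
  S → ε: FIRST \ {ε} = { } — this is the only nullable alternative, skip
  S → E * S: FIRST \ {ε} = { 'id' } — disjoint from FOLLOW(S)

E, L, X have no nullable alternative, so no FIRST/FOLLOW check is needed there.

No FIRST/FOLLOW conflicts found.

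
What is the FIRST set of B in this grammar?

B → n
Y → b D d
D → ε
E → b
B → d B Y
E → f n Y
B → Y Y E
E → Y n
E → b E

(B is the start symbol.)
{ 'b', 'd', 'n' }

To compute FIRST(B), examine every production with B on the left-hand side, reading each right-hand side left to right until a non-nullable symbol is reached.

FIRST sets of the other non-terminals involved (by the same procedure, iterated to a fixed point):
  FIRST(Y) = { 'b' }

From B → n:
  - n is a terminal: add 'n' and stop
From B → d B Y:
  - d is a terminal: add 'd' and stop
From B → Y Y E:
  - Y is a non-terminal: add FIRST(Y) \ {ε} = { 'b' }
    Y is not nullable, so stop

Collecting: FIRST(B) = { 'b', 'd', 'n' }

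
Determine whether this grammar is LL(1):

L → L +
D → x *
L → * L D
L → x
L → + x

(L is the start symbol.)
A grammar is LL(1) if for each non-terminal N with multiple productions, the predict sets of those productions are pairwise disjoint, where PREDICT(N → α) = (FIRST(α) \ {ε}) ∪ (FOLLOW(N) if α ⇒* ε).

Relevant sets:
  FIRST(L) = { '*', '+', 'x' }

For L:
  PREDICT(L → L '+') = { '*', '+', 'x' }
  PREDICT(L → '*' L D) = { '*' }
  PREDICT(L → x) = { 'x' }
  PREDICT(L → '+' x) = { '+' }
D has a single production, so nothing to check there.

Conflict found: Predict set conflict for L: { '*' }
The grammar is NOT LL(1).

Answer: No. Predict set conflict for L: { '*' }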